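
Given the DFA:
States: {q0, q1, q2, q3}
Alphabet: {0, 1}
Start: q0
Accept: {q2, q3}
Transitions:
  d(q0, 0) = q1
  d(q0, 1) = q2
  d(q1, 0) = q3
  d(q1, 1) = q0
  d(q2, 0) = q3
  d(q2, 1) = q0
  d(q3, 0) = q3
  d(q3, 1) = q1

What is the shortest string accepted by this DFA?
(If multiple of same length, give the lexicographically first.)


BFS by string length (lex-first path to each state shown):
  len 0: q0<-""
  len 1: q1<-"0", q2<-"1"
Found accept state at length 1.

"1"


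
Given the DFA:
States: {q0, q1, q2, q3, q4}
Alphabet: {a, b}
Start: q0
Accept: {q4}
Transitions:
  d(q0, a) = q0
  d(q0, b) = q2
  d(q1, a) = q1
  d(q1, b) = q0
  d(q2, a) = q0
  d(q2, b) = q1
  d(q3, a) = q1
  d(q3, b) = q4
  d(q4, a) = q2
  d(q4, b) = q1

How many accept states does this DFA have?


Accept states listed: {q4}
Counting: q4(1)

1


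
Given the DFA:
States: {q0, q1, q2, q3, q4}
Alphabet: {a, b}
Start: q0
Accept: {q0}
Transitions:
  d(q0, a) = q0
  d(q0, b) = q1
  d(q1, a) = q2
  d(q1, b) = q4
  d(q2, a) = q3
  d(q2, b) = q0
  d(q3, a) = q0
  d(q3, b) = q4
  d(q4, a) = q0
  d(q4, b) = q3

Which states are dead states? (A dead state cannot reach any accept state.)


Forward reachability from each state:
  q0 -> reaches accept state q0 (live)
  q1 -> reaches accept state q0 (live)
  q2 -> reaches accept state q0 (live)
  q3 -> reaches accept state q0 (live)
  q4 -> reaches accept state q0 (live)

None (all states can reach an accept state)


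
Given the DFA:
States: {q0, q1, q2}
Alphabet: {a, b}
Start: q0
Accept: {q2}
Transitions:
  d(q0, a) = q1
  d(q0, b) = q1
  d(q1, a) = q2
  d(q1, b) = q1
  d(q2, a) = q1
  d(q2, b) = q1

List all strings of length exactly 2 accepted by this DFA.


All strings of length 2: 4 total
Accepted: 2

"aa", "ba"


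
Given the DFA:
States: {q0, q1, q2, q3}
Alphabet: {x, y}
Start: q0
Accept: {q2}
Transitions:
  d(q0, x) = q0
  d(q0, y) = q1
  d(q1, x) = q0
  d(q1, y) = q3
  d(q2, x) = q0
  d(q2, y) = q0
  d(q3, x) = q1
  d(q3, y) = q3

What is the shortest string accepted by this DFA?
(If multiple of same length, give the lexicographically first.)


BFS by string length (lex-first path to each state shown):
  len 0: q0<-""
  len 1: q0<-"x", q1<-"y"
  len 2: q0<-"xx", q1<-"xy", q3<-"yy"
  len 3: q0<-"xxx", q1<-"xxy", q3<-"xyy"
  len 4: q0<-"xxxx", q1<-"xxxy", q3<-"xxyy"
  len 5: q0<-"xxxxx", q1<-"xxxxy", q3<-"xxxyy"
  len 6: q0<-"xxxxxx", q1<-"xxxxxy", q3<-"xxxxyy"
  len 7: q0<-"xxxxxxx", q1<-"xxxxxxy", q3<-"xxxxxyy"
  len 8: q0<-"xxxxxxxx", q1<-"xxxxxxxy", q3<-"xxxxxxyy"

No string accepted (empty language)


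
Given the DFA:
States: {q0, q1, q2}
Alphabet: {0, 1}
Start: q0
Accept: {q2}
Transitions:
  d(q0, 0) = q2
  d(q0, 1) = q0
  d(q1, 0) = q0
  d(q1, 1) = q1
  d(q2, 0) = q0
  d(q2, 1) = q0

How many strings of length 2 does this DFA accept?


Enumerating all length-2 strings:
  "00" -> q0 [reject]
  "01" -> q0 [reject]
  "10" -> q2 [accept]
  "11" -> q0 [reject]

1 out of 4


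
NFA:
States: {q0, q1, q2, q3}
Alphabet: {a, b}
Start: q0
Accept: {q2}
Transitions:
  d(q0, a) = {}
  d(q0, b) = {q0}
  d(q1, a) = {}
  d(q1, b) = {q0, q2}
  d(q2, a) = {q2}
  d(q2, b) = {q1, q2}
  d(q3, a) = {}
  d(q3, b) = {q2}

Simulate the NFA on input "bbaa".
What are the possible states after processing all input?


Start: {q0}
  --b--> {q0}
  --b--> {q0}
  --a--> {}
  --a--> {}

{} (empty set, no valid transitions)


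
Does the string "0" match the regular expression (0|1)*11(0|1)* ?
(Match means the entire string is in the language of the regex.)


|string| = 1; first = '0'; last = '0'

No, "0" does not match (0|1)*11(0|1)*


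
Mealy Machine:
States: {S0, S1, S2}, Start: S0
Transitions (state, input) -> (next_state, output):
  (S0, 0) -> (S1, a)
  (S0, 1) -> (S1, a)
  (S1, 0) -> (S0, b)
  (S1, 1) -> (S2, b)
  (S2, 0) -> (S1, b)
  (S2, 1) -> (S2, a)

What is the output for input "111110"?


Step-by-step:
  (S0, 1) -> (S1, a)
  (S1, 1) -> (S2, b)
  (S2, 1) -> (S2, a)
  (S2, 1) -> (S2, a)
  (S2, 1) -> (S2, a)
  (S2, 0) -> (S1, b)

"abaaab"


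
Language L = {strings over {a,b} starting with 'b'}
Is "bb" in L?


first symbol = 'b'

Yes, "bb" is in L


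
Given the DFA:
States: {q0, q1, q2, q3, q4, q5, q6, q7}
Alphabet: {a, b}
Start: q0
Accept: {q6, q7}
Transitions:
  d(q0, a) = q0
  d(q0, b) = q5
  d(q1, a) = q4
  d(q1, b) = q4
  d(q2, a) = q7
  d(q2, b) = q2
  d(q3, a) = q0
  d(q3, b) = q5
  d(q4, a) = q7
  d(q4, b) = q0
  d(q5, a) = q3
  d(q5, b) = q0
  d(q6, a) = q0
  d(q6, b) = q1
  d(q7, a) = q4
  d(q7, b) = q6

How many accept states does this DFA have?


Accept states listed: {q6, q7}
Counting: q6(1) q7(2)

2


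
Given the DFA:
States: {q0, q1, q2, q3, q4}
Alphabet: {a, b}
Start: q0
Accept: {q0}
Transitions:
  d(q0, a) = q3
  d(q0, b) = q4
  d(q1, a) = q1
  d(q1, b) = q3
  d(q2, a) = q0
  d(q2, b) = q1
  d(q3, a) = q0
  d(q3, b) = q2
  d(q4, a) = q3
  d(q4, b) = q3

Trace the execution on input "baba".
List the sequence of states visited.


Input: baba
d(q0, b) = q4
d(q4, a) = q3
d(q3, b) = q2
d(q2, a) = q0


q0 -> q4 -> q3 -> q2 -> q0


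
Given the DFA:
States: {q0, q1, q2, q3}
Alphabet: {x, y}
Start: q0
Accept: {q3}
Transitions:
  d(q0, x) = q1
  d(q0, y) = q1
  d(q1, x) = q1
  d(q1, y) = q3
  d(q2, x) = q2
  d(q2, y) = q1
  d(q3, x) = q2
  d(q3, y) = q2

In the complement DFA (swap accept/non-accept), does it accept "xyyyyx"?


Trace: q0 -> q1 -> q3 -> q2 -> q1 -> q3 -> q2
Final: q2
Original accept: {q3}
Complement: q2 is not in original accept

Yes, complement accepts (original rejects)


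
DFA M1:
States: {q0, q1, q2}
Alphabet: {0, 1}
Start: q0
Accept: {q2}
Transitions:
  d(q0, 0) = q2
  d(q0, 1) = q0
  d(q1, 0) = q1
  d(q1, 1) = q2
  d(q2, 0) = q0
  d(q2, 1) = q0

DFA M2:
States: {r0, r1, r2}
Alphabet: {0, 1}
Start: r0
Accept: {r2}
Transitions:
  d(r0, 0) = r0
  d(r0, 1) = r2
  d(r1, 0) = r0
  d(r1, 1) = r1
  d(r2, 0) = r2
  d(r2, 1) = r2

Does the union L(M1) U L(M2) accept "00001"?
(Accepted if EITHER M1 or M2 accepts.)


M1: final=q0 accepted=False
M2: final=r2 accepted=True

Yes, union accepts


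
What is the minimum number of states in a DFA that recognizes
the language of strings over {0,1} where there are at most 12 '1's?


States: count = 0, 1, ..., 12 (all accepting; 13 states), plus a dead state for count > 12.
Total: 13 + 1 = 14.

14


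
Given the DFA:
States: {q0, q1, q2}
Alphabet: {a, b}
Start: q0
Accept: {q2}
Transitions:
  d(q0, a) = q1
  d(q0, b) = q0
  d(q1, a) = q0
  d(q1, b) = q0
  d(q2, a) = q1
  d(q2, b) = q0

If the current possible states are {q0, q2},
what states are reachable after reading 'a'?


Apply transition on 'a' from each current state:
  d(q0, a) = q1
  d(q2, a) = q1

{q1}


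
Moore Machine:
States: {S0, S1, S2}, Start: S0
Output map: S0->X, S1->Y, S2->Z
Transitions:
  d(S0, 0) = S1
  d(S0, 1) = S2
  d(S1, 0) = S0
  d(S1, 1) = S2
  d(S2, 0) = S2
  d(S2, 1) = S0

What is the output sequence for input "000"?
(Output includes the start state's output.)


Start: S0 (output X)
  --0--> S1 (output Y)
  --0--> S0 (output X)
  --0--> S1 (output Y)

"XYXY"


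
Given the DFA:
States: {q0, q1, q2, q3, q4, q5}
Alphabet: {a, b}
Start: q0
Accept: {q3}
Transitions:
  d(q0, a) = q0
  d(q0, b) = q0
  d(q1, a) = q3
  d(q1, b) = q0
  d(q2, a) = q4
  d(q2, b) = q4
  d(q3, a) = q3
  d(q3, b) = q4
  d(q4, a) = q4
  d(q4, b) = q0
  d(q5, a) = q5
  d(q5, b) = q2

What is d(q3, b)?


Looking up transition d(q3, b)

q4


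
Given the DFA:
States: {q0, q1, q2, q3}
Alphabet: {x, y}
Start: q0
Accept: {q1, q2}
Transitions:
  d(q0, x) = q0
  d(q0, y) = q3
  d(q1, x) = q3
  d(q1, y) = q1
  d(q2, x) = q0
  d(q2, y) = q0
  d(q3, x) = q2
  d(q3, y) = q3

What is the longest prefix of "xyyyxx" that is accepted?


Run the DFA, marking each prefix where the state is accepting:
  "" -> q0 [reject]
  "x" -> q0 [reject]
  "xy" -> q3 [reject]
  "xyy" -> q3 [reject]
  "xyyy" -> q3 [reject]
  "xyyyx" -> q2 [accept]
  "xyyyxx" -> q0 [reject]

"xyyyx"


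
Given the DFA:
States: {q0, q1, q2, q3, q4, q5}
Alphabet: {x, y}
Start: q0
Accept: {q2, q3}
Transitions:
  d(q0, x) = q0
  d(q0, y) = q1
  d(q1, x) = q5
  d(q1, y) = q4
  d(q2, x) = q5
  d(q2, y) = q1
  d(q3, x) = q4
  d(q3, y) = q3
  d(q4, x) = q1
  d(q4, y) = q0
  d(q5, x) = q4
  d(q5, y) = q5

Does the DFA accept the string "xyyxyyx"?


Trace: q0 -> q0 -> q1 -> q4 -> q1 -> q4 -> q0 -> q0
Final state: q0
Accept states: {q2, q3}

No, rejected (final state q0 is not an accept state)


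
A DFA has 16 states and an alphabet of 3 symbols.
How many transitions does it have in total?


Each state has exactly one transition per symbol.
16 * 3 = 48

48


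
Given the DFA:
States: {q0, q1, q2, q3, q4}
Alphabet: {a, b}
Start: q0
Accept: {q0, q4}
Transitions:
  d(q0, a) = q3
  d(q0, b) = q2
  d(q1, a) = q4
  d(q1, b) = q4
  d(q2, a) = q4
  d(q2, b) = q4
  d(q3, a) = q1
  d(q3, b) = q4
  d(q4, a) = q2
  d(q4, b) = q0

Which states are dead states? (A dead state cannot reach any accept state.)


Forward reachability from each state:
  q0 -> reaches accept state q0 (live)
  q1 -> reaches accept state q0 (live)
  q2 -> reaches accept state q0 (live)
  q3 -> reaches accept state q0 (live)
  q4 -> reaches accept state q0 (live)

None (all states can reach an accept state)


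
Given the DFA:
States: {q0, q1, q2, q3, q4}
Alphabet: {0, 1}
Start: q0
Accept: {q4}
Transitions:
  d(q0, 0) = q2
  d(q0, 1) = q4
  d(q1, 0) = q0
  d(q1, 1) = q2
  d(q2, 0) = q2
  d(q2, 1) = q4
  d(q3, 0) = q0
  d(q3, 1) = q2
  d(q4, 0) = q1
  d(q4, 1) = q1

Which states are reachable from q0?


BFS from q0:
  layer 0: {q0}
  layer 1: {q2, q4}
  layer 2: {q1}

{q0, q1, q2, q4}


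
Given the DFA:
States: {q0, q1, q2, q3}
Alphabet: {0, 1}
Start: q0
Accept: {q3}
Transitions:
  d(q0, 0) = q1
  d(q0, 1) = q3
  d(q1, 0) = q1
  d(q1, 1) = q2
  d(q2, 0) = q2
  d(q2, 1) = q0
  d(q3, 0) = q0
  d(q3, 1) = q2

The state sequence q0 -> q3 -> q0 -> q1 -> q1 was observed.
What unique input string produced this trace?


Trace back each transition to find the symbol:
  q0 --[1]--> q3
  q3 --[0]--> q0
  q0 --[0]--> q1
  q1 --[0]--> q1

"1000"


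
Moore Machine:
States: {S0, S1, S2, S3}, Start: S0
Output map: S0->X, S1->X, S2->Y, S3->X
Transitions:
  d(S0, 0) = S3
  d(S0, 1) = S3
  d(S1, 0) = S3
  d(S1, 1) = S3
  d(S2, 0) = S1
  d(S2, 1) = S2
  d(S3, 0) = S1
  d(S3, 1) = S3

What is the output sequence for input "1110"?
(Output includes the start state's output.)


Start: S0 (output X)
  --1--> S3 (output X)
  --1--> S3 (output X)
  --1--> S3 (output X)
  --0--> S1 (output X)

"XXXXX"


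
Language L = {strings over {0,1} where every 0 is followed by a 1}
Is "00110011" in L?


'00' present: True; ends with '0': False

No, "00110011" is not in L


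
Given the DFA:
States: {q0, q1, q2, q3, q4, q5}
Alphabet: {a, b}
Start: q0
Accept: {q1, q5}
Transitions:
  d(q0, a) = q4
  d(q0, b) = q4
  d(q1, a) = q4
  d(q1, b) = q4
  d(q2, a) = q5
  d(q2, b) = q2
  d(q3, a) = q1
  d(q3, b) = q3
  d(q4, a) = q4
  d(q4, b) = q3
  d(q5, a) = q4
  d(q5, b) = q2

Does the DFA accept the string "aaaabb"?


Trace: q0 -> q4 -> q4 -> q4 -> q4 -> q3 -> q3
Final state: q3
Accept states: {q1, q5}

No, rejected (final state q3 is not an accept state)


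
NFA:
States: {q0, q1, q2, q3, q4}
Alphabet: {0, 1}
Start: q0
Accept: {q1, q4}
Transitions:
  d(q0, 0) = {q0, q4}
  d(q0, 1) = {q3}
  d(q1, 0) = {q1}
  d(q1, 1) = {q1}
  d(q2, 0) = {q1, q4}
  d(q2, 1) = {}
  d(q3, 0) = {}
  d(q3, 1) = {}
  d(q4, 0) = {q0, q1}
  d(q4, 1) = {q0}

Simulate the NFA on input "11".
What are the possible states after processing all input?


Start: {q0}
  --1--> {q3}
  --1--> {}

{} (empty set, no valid transitions)


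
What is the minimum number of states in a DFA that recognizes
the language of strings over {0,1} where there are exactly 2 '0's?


States: count = 0, 1, ..., 2 (that's 3 states), plus a dead state for count > 2.
Total: 3 + 1 = 4. Accept = count-2 state.

4


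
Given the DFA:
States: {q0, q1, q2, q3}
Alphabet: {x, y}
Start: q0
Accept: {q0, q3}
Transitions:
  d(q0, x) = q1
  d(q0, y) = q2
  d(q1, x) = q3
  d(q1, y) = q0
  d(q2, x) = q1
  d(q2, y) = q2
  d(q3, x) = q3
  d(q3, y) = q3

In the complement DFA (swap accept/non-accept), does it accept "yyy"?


Trace: q0 -> q2 -> q2 -> q2
Final: q2
Original accept: {q0, q3}
Complement: q2 is not in original accept

Yes, complement accepts (original rejects)


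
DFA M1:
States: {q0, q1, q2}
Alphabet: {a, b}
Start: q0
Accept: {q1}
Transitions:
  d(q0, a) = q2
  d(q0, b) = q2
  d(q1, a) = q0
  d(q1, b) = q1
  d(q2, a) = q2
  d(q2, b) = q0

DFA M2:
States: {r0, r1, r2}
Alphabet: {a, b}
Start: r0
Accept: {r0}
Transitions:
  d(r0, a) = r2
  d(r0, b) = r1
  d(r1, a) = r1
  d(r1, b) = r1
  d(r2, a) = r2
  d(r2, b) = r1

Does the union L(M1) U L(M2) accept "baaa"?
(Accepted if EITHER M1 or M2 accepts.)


M1: final=q2 accepted=False
M2: final=r1 accepted=False

No, union rejects (neither accepts)


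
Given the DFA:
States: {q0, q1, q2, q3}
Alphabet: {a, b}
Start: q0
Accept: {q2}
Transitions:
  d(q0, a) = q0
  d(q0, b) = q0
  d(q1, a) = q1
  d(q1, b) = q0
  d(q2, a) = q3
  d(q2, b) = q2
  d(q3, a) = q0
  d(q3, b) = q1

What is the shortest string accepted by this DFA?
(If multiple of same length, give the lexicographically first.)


BFS by string length (lex-first path to each state shown):
  len 0: q0<-""
  len 1: q0<-"a"
  len 2: q0<-"aa"
  len 3: q0<-"aaa"
  len 4: q0<-"aaaa"
  len 5: q0<-"aaaaa"
  len 6: q0<-"aaaaaa"
  len 7: q0<-"aaaaaaa"
  len 8: q0<-"aaaaaaaa"

No string accepted (empty language)


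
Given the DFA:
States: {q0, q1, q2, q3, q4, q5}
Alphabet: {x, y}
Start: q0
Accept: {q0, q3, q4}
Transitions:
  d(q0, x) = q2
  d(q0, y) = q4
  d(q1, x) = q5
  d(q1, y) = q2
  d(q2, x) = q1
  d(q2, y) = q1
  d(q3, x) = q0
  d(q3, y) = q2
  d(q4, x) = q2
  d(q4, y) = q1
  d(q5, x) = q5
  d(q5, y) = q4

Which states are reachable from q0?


BFS from q0:
  layer 0: {q0}
  layer 1: {q2, q4}
  layer 2: {q1}
  layer 3: {q5}

{q0, q1, q2, q4, q5}


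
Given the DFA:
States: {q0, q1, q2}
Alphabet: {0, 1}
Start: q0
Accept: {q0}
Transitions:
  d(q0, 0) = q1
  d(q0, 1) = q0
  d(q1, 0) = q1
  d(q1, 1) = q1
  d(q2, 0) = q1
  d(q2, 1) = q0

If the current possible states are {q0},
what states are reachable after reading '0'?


Apply transition on '0' from each current state:
  d(q0, 0) = q1

{q1}


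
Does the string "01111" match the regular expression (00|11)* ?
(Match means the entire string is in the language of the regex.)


|string| = 5; first = '0'; last = '1'

No, "01111" does not match (00|11)*


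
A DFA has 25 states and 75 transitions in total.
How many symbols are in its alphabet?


Each state has exactly one transition per symbol.
|alphabet| = transitions / states = 75 / 25 = 3

3


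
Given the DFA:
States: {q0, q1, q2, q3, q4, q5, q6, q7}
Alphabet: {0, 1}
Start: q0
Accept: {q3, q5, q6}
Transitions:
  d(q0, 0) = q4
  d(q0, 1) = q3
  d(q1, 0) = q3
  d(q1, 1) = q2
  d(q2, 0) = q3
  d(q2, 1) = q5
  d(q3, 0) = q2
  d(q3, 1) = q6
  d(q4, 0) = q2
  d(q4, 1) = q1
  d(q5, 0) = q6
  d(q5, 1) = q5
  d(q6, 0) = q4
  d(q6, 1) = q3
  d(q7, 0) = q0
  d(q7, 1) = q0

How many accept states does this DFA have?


Accept states listed: {q3, q5, q6}
Counting: q3(1) q5(2) q6(3)

3


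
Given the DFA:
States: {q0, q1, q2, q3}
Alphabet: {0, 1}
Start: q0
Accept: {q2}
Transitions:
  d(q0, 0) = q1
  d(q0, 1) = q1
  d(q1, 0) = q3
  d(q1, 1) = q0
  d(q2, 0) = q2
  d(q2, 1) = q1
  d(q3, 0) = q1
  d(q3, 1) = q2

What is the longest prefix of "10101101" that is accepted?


Run the DFA, marking each prefix where the state is accepting:
  "" -> q0 [reject]
  "1" -> q1 [reject]
  "10" -> q3 [reject]
  "101" -> q2 [accept]
  "1010" -> q2 [accept]
  "10101" -> q1 [reject]
  "101011" -> q0 [reject]
  "1010110" -> q1 [reject]
  "10101101" -> q0 [reject]

"1010"


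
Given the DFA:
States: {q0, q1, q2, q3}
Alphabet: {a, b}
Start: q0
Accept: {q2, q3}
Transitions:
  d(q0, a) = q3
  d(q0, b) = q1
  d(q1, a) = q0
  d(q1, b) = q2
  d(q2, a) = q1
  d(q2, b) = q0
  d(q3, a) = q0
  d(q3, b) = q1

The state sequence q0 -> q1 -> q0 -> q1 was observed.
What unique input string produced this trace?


Trace back each transition to find the symbol:
  q0 --[b]--> q1
  q1 --[a]--> q0
  q0 --[b]--> q1

"bab"


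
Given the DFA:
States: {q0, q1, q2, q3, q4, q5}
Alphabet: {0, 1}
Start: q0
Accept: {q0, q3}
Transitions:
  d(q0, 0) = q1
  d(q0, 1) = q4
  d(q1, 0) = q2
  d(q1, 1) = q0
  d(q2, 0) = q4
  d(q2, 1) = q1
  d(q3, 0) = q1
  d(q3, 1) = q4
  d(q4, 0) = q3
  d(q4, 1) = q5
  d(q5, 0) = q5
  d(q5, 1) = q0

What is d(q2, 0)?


Looking up transition d(q2, 0)

q4


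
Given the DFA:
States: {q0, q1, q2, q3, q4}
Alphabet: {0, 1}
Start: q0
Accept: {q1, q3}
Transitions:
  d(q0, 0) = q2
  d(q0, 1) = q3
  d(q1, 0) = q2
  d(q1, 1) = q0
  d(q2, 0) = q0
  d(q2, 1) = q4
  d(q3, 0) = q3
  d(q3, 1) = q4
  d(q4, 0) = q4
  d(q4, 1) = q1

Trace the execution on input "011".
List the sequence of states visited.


Input: 011
d(q0, 0) = q2
d(q2, 1) = q4
d(q4, 1) = q1


q0 -> q2 -> q4 -> q1


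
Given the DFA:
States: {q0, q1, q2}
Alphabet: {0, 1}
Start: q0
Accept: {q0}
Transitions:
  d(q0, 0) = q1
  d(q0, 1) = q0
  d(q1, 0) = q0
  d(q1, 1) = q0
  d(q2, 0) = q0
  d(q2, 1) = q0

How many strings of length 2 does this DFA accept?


Enumerating all length-2 strings:
  "00" -> q0 [accept]
  "01" -> q0 [accept]
  "10" -> q1 [reject]
  "11" -> q0 [accept]

3 out of 4


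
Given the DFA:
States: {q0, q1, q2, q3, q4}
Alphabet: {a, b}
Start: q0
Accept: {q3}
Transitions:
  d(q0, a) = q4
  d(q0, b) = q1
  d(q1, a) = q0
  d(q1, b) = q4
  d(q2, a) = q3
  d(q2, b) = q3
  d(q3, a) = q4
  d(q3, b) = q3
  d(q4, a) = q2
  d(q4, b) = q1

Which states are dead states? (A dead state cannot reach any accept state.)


Forward reachability from each state:
  q0 -> reaches accept state q3 (live)
  q1 -> reaches accept state q3 (live)
  q2 -> reaches accept state q3 (live)
  q3 -> reaches accept state q3 (live)
  q4 -> reaches accept state q3 (live)

None (all states can reach an accept state)


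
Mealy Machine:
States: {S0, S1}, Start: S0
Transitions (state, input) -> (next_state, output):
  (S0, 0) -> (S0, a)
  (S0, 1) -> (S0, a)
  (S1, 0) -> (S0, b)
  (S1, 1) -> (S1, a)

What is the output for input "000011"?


Step-by-step:
  (S0, 0) -> (S0, a)
  (S0, 0) -> (S0, a)
  (S0, 0) -> (S0, a)
  (S0, 0) -> (S0, a)
  (S0, 1) -> (S0, a)
  (S0, 1) -> (S0, a)

"aaaaaa"


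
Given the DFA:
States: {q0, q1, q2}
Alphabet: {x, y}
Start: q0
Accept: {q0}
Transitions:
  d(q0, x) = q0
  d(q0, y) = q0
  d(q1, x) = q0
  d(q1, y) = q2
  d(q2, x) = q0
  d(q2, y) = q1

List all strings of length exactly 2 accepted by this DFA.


All strings of length 2: 4 total
Accepted: 4

"xx", "xy", "yx", "yy"


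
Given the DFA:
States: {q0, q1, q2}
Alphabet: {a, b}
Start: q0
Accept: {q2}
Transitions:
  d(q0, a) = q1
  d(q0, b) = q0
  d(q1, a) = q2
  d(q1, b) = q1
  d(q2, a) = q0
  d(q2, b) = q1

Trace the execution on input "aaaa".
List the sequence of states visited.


Input: aaaa
d(q0, a) = q1
d(q1, a) = q2
d(q2, a) = q0
d(q0, a) = q1


q0 -> q1 -> q2 -> q0 -> q1


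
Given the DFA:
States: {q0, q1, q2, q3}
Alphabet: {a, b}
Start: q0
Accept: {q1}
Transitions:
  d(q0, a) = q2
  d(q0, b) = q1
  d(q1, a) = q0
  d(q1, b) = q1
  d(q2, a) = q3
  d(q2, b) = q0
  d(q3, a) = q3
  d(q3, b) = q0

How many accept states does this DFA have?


Accept states listed: {q1}
Counting: q1(1)

1


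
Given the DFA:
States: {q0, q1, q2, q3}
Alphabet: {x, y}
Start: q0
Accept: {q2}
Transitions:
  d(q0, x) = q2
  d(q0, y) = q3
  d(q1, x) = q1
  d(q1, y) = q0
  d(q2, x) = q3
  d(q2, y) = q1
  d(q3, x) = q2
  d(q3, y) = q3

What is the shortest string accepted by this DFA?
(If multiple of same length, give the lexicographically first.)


BFS by string length (lex-first path to each state shown):
  len 0: q0<-""
  len 1: q2<-"x", q3<-"y"
Found accept state at length 1.

"x"


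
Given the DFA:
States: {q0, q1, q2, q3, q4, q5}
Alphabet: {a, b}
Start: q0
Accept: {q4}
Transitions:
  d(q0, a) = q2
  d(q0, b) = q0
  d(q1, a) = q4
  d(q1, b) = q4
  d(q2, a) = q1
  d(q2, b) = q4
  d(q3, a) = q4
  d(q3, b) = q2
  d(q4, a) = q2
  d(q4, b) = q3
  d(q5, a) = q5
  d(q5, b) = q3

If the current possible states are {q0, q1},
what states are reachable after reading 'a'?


Apply transition on 'a' from each current state:
  d(q0, a) = q2
  d(q1, a) = q4

{q2, q4}


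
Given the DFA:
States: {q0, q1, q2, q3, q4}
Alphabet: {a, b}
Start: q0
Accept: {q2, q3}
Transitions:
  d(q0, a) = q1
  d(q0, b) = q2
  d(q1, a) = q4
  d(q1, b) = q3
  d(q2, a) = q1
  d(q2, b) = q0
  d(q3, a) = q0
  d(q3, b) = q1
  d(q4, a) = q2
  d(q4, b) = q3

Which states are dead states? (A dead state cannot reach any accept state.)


Forward reachability from each state:
  q0 -> reaches accept state q2 (live)
  q1 -> reaches accept state q2 (live)
  q2 -> reaches accept state q2 (live)
  q3 -> reaches accept state q2 (live)
  q4 -> reaches accept state q2 (live)

None (all states can reach an accept state)


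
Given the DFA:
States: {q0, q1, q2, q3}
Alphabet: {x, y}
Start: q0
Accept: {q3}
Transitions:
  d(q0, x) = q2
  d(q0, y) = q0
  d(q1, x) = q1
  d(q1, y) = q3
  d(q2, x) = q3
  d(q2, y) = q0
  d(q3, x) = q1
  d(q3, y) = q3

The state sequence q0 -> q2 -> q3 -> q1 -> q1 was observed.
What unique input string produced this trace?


Trace back each transition to find the symbol:
  q0 --[x]--> q2
  q2 --[x]--> q3
  q3 --[x]--> q1
  q1 --[x]--> q1

"xxxx"


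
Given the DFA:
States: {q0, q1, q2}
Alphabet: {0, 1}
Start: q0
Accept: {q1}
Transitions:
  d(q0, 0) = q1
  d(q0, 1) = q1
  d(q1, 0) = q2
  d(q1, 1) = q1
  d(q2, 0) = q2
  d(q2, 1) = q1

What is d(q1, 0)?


Looking up transition d(q1, 0)

q2


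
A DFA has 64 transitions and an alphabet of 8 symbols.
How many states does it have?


Each state has exactly one transition per symbol.
states = transitions / |alphabet| = 64 / 8 = 8

8


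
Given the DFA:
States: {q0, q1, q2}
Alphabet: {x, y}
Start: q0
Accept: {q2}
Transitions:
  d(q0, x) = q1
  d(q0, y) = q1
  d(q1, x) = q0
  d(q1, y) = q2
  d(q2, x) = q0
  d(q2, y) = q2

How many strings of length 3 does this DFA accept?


Enumerating all length-3 strings:
  "xxx" -> q1 [reject]
  "xxy" -> q1 [reject]
  "xyx" -> q0 [reject]
  "xyy" -> q2 [accept]
  "yxx" -> q1 [reject]
  "yxy" -> q1 [reject]
  "yyx" -> q0 [reject]
  "yyy" -> q2 [accept]

2 out of 8


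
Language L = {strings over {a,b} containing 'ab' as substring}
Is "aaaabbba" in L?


'ab' occurs at index 3

Yes, "aaaabbba" is in L


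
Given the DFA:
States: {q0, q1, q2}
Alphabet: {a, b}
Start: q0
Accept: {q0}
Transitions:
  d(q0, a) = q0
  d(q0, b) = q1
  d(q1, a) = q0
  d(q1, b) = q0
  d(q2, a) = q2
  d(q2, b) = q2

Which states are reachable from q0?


BFS from q0:
  layer 0: {q0}
  layer 1: {q1}

{q0, q1}


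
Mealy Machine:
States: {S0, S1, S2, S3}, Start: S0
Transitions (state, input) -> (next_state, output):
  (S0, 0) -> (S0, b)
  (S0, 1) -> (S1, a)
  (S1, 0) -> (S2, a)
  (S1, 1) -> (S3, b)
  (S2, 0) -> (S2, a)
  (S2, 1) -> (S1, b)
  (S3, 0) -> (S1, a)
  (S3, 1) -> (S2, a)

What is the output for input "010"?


Step-by-step:
  (S0, 0) -> (S0, b)
  (S0, 1) -> (S1, a)
  (S1, 0) -> (S2, a)

"baa"


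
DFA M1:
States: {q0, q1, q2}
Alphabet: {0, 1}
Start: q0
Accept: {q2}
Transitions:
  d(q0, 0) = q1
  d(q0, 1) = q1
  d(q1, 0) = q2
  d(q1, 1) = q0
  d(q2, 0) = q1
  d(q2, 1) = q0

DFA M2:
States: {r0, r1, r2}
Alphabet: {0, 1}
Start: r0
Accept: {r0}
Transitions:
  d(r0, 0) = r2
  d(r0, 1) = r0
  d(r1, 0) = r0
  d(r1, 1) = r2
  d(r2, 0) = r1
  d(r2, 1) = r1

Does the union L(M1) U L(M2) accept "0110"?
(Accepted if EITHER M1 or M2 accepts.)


M1: final=q2 accepted=True
M2: final=r1 accepted=False

Yes, union accepts


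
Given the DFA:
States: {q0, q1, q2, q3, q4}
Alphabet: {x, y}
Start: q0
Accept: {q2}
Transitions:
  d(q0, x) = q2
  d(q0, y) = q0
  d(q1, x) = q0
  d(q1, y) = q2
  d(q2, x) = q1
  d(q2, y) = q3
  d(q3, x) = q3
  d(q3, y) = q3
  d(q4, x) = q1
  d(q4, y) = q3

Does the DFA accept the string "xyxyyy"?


Trace: q0 -> q2 -> q3 -> q3 -> q3 -> q3 -> q3
Final state: q3
Accept states: {q2}

No, rejected (final state q3 is not an accept state)


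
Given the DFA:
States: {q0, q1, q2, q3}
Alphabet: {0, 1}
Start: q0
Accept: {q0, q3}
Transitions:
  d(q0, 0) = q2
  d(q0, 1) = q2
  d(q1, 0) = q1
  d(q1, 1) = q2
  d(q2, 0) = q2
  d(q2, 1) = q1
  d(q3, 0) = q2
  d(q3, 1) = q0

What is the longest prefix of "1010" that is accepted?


Run the DFA, marking each prefix where the state is accepting:
  "" -> q0 [accept]
  "1" -> q2 [reject]
  "10" -> q2 [reject]
  "101" -> q1 [reject]
  "1010" -> q1 [reject]

""


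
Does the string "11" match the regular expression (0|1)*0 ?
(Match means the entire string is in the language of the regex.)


|string| = 2; first = '1'; last = '1'

No, "11" does not match (0|1)*0


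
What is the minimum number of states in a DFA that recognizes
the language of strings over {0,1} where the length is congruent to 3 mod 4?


States track (length) mod 4.
Need 4 states: one per remainder 0..3; accept = remainder 3.

4


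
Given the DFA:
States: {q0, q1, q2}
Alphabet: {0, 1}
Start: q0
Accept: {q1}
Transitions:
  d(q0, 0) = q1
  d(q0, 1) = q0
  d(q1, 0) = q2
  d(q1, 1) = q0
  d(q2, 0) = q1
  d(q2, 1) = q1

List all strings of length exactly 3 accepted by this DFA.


All strings of length 3: 8 total
Accepted: 4

"000", "001", "010", "110"


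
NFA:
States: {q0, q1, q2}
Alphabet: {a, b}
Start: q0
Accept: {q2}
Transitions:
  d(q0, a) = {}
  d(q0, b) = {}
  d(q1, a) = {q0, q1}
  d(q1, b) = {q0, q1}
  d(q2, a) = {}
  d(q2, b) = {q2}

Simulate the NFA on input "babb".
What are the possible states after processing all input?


Start: {q0}
  --b--> {}
  --a--> {}
  --b--> {}
  --b--> {}

{} (empty set, no valid transitions)


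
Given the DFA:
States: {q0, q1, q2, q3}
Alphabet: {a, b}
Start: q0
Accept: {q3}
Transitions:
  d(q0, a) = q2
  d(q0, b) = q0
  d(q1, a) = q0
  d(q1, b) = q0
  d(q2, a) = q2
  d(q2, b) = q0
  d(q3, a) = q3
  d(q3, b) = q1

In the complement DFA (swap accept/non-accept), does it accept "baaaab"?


Trace: q0 -> q0 -> q2 -> q2 -> q2 -> q2 -> q0
Final: q0
Original accept: {q3}
Complement: q0 is not in original accept

Yes, complement accepts (original rejects)


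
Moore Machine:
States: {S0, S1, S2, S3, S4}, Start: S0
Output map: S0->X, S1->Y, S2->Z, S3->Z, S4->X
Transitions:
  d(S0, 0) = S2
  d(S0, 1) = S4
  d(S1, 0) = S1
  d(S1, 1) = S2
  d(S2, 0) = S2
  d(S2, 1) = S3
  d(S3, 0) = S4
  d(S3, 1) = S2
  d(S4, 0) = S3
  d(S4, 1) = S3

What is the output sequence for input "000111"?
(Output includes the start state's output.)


Start: S0 (output X)
  --0--> S2 (output Z)
  --0--> S2 (output Z)
  --0--> S2 (output Z)
  --1--> S3 (output Z)
  --1--> S2 (output Z)
  --1--> S3 (output Z)

"XZZZZZZ"


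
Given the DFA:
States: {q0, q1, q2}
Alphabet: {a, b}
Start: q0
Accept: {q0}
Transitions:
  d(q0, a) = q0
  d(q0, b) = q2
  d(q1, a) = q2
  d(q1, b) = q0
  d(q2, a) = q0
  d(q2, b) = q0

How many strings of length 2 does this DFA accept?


Enumerating all length-2 strings:
  "aa" -> q0 [accept]
  "ab" -> q2 [reject]
  "ba" -> q0 [accept]
  "bb" -> q0 [accept]

3 out of 4


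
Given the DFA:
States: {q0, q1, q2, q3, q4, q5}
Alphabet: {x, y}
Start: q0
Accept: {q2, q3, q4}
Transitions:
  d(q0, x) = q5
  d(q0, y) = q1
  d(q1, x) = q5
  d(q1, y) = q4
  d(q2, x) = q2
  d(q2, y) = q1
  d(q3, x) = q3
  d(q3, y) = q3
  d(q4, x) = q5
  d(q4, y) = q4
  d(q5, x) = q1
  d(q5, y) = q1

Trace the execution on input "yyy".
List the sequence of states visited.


Input: yyy
d(q0, y) = q1
d(q1, y) = q4
d(q4, y) = q4


q0 -> q1 -> q4 -> q4


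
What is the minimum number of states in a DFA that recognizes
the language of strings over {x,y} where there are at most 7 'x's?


States: count = 0, 1, ..., 7 (all accepting; 8 states), plus a dead state for count > 7.
Total: 8 + 1 = 9.

9


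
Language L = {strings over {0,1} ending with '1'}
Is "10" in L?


last symbol = '0'

No, "10" is not in L


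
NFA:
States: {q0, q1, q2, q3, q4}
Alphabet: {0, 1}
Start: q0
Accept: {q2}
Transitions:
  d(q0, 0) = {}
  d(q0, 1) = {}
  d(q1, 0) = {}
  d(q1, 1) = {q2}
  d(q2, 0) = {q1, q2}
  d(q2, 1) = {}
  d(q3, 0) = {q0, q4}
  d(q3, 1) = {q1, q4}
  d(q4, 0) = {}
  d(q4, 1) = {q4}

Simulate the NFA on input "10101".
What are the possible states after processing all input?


Start: {q0}
  --1--> {}
  --0--> {}
  --1--> {}
  --0--> {}
  --1--> {}

{} (empty set, no valid transitions)


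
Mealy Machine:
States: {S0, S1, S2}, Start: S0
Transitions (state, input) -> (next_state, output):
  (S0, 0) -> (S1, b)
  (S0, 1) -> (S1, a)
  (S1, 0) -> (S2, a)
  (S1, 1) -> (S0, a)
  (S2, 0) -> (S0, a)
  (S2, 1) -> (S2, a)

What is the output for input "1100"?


Step-by-step:
  (S0, 1) -> (S1, a)
  (S1, 1) -> (S0, a)
  (S0, 0) -> (S1, b)
  (S1, 0) -> (S2, a)

"aaba"


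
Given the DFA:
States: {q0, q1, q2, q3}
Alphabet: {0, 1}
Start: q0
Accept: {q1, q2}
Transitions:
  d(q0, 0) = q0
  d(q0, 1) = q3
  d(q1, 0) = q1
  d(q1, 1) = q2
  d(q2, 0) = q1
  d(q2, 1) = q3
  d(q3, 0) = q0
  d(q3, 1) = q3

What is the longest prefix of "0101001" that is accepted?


Run the DFA, marking each prefix where the state is accepting:
  "" -> q0 [reject]
  "0" -> q0 [reject]
  "01" -> q3 [reject]
  "010" -> q0 [reject]
  "0101" -> q3 [reject]
  "01010" -> q0 [reject]
  "010100" -> q0 [reject]
  "0101001" -> q3 [reject]

No prefix is accepted


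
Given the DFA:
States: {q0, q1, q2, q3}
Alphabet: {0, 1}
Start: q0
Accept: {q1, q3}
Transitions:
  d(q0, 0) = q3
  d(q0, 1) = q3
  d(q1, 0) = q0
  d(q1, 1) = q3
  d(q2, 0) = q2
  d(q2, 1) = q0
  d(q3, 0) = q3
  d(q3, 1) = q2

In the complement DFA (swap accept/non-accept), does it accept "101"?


Trace: q0 -> q3 -> q3 -> q2
Final: q2
Original accept: {q1, q3}
Complement: q2 is not in original accept

Yes, complement accepts (original rejects)


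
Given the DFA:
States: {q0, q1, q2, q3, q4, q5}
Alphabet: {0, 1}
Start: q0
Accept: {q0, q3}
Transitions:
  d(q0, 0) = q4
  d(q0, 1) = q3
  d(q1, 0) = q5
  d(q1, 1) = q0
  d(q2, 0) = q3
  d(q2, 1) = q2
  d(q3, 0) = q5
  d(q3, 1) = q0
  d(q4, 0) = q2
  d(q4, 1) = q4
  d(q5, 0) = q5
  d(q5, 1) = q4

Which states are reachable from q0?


BFS from q0:
  layer 0: {q0}
  layer 1: {q3, q4}
  layer 2: {q2, q5}

{q0, q2, q3, q4, q5}


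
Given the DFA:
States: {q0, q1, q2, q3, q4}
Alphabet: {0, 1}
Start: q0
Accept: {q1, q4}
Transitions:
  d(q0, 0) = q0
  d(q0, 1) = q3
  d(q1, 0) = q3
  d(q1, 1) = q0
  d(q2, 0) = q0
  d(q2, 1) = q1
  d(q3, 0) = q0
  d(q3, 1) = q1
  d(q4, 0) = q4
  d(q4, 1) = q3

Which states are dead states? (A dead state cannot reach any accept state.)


Forward reachability from each state:
  q0 -> reaches accept state q1 (live)
  q1 -> reaches accept state q1 (live)
  q2 -> reaches accept state q1 (live)
  q3 -> reaches accept state q1 (live)
  q4 -> reaches accept state q1 (live)

None (all states can reach an accept state)


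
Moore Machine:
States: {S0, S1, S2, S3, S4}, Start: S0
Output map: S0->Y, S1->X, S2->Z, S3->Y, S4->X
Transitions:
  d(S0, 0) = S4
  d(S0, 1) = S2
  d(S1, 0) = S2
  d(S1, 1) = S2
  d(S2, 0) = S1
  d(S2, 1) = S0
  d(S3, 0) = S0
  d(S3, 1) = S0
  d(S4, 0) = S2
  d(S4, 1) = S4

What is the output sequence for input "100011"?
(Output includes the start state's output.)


Start: S0 (output Y)
  --1--> S2 (output Z)
  --0--> S1 (output X)
  --0--> S2 (output Z)
  --0--> S1 (output X)
  --1--> S2 (output Z)
  --1--> S0 (output Y)

"YZXZXZY"


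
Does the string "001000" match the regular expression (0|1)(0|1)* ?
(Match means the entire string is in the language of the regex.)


|string| = 6; first = '0'; last = '0'

Yes, "001000" matches (0|1)(0|1)*


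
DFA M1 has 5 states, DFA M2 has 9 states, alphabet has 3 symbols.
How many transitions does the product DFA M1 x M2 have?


Product DFA has 5 * 9 = 45 states.
Each has 3 transitions: 45 * 3 = 135

135


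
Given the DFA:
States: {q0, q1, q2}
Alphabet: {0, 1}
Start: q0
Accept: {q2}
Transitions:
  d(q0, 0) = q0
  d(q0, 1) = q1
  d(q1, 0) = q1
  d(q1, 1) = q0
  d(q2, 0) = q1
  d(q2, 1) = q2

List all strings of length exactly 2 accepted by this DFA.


All strings of length 2: 4 total
Accepted: 0

None


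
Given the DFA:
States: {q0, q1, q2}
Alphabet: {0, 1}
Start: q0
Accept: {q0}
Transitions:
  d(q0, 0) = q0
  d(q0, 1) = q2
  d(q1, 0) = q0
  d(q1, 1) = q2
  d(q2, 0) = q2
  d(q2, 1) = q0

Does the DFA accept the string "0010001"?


Trace: q0 -> q0 -> q0 -> q2 -> q2 -> q2 -> q2 -> q0
Final state: q0
Accept states: {q0}

Yes, accepted (final state q0 is an accept state)


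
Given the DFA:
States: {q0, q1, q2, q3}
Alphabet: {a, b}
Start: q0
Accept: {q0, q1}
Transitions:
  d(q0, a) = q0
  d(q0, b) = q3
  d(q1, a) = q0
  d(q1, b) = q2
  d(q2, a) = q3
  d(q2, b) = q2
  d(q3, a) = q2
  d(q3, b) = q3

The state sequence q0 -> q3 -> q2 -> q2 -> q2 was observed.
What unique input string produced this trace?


Trace back each transition to find the symbol:
  q0 --[b]--> q3
  q3 --[a]--> q2
  q2 --[b]--> q2
  q2 --[b]--> q2

"babb"


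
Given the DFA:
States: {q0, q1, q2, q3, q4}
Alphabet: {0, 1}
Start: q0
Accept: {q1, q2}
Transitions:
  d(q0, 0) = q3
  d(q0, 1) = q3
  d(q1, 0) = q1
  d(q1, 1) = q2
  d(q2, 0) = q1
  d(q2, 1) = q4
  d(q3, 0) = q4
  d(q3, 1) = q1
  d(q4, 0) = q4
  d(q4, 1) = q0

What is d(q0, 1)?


Looking up transition d(q0, 1)

q3


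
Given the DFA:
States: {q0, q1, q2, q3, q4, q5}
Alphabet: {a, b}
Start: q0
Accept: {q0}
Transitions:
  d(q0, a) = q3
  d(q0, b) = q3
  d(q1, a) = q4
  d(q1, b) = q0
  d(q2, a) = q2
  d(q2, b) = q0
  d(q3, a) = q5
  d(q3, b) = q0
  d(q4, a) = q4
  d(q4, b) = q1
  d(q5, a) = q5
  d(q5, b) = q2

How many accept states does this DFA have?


Accept states listed: {q0}
Counting: q0(1)

1


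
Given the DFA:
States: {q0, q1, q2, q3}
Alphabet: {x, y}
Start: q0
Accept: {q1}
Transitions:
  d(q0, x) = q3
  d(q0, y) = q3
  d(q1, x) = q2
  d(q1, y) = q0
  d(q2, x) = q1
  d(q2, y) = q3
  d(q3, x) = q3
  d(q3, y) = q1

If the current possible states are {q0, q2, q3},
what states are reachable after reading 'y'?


Apply transition on 'y' from each current state:
  d(q0, y) = q3
  d(q2, y) = q3
  d(q3, y) = q1

{q1, q3}


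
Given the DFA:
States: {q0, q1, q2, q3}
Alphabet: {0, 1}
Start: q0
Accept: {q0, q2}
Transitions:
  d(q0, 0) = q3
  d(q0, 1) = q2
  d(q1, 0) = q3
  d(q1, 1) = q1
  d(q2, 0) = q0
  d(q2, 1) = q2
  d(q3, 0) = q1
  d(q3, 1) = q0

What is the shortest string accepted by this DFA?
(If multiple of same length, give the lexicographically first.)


BFS by string length (lex-first path to each state shown):
  len 0: q0<-""
Found accept state at length 0.

"" (empty string)


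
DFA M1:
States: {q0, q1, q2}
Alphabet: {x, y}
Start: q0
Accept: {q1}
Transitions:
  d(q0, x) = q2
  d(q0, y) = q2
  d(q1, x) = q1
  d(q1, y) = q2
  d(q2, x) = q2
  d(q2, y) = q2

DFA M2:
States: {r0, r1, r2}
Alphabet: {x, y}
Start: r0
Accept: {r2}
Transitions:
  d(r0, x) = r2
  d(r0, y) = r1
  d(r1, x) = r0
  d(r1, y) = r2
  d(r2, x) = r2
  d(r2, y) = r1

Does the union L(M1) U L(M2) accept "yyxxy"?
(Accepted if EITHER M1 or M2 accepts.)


M1: final=q2 accepted=False
M2: final=r1 accepted=False

No, union rejects (neither accepts)


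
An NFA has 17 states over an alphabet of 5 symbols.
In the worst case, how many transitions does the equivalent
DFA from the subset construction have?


Subset construction: one DFA state per subset of NFA states = 2^17 = 131072 states.
Each DFA state has 5 outgoing transitions: 131072 * 5 = 655360

655360


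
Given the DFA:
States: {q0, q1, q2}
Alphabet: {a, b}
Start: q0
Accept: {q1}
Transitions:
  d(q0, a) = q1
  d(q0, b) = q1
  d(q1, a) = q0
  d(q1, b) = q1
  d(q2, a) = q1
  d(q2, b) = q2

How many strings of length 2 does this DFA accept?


Enumerating all length-2 strings:
  "aa" -> q0 [reject]
  "ab" -> q1 [accept]
  "ba" -> q0 [reject]
  "bb" -> q1 [accept]

2 out of 4


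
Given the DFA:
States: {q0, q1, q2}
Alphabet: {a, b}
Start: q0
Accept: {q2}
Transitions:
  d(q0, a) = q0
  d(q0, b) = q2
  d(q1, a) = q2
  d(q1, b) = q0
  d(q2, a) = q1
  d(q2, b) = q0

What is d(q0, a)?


Looking up transition d(q0, a)

q0


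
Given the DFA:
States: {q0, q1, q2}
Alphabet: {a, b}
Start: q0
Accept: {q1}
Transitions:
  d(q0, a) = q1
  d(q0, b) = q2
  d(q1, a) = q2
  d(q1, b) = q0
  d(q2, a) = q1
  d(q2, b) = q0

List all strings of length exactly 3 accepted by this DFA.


All strings of length 3: 8 total
Accepted: 3

"aaa", "aba", "bba"


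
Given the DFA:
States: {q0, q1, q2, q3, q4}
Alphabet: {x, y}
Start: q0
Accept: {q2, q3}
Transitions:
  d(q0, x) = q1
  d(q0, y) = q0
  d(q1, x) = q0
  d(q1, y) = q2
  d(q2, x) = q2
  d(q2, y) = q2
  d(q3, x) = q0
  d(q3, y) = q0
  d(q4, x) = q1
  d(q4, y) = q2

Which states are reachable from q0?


BFS from q0:
  layer 0: {q0}
  layer 1: {q1}
  layer 2: {q2}

{q0, q1, q2}


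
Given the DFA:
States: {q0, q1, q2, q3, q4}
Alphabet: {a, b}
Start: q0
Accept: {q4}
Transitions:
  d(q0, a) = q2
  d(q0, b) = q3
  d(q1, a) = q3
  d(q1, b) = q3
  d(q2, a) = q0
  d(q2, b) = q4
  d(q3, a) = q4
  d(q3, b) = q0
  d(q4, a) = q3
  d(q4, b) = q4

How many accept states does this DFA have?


Accept states listed: {q4}
Counting: q4(1)

1


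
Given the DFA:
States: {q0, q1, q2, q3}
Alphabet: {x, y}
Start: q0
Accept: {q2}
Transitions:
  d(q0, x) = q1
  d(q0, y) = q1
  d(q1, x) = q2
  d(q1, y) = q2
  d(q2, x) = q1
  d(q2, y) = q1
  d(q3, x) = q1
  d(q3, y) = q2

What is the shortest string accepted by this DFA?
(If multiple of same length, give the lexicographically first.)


BFS by string length (lex-first path to each state shown):
  len 0: q0<-""
  len 1: q1<-"x"
  len 2: q2<-"xx"
Found accept state at length 2.

"xx"


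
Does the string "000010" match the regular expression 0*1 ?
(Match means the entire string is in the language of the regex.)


|string| = 6; first = '0'; last = '0'

No, "000010" does not match 0*1


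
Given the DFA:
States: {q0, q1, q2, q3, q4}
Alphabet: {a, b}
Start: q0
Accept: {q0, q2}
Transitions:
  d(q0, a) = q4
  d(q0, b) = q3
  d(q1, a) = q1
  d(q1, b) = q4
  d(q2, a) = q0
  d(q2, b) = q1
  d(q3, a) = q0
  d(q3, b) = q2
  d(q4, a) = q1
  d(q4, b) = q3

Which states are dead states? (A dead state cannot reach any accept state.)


Forward reachability from each state:
  q0 -> reaches accept state q0 (live)
  q1 -> reaches accept state q0 (live)
  q2 -> reaches accept state q0 (live)
  q3 -> reaches accept state q0 (live)
  q4 -> reaches accept state q0 (live)

None (all states can reach an accept state)


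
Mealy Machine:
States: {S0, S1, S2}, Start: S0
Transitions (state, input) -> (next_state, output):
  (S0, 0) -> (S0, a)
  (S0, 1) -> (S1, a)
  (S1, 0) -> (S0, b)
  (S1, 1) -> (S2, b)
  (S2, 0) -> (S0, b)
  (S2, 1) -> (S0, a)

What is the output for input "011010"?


Step-by-step:
  (S0, 0) -> (S0, a)
  (S0, 1) -> (S1, a)
  (S1, 1) -> (S2, b)
  (S2, 0) -> (S0, b)
  (S0, 1) -> (S1, a)
  (S1, 0) -> (S0, b)

"aabbab"


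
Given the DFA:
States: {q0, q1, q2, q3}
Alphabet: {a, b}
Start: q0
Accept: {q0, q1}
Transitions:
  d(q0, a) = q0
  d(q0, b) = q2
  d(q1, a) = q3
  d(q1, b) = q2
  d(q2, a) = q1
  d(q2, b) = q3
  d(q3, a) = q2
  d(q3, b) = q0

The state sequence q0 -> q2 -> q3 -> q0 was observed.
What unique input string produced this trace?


Trace back each transition to find the symbol:
  q0 --[b]--> q2
  q2 --[b]--> q3
  q3 --[b]--> q0

"bbb"


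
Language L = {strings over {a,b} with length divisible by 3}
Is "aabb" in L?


length = 4; 4 mod 3 = 1

No, "aabb" is not in L


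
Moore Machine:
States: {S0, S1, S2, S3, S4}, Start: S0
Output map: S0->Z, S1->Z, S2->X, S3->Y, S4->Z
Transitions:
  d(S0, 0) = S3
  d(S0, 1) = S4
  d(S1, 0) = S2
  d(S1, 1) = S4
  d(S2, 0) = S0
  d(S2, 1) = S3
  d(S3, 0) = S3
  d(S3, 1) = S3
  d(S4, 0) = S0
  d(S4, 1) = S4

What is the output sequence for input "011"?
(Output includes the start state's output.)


Start: S0 (output Z)
  --0--> S3 (output Y)
  --1--> S3 (output Y)
  --1--> S3 (output Y)

"ZYYY"
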